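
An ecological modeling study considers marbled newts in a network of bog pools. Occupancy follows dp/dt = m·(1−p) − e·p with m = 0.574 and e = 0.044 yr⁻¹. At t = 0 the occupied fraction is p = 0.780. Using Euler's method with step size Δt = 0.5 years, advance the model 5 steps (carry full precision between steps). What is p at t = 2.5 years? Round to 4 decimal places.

0.9054

Update rule: p ← p + [m·(1−p) − e·p]·Δt with Δt = 0.5.
  1  |  dp/dt·Δt = +0.045980  |  p_1 = 0.825980
  2  |  dp/dt·Δt = +0.031772  |  p_2 = 0.857752
  3  |  dp/dt·Δt = +0.021955  |  p_3 = 0.879707
  4  |  dp/dt·Δt = +0.015171  |  p_4 = 0.894877
  5  |  dp/dt·Δt = +0.010483  |  p_5 = 0.905360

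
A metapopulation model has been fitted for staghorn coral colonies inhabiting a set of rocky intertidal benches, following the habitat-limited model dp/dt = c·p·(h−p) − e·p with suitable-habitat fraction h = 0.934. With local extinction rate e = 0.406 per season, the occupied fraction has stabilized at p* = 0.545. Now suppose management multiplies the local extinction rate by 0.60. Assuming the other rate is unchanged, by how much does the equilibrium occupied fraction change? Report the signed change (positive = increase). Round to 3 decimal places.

Balance c(h−p*) = e gives c = e/(0.934 − 0.54500) = 0.406/0.38900 = 1.04370.
New p* = 0.934 − e/c = 0.934 − 0.24360/1.04370 = 0.70060.
Δp* = 0.70060 − 0.54500 = +0.15560.

0.156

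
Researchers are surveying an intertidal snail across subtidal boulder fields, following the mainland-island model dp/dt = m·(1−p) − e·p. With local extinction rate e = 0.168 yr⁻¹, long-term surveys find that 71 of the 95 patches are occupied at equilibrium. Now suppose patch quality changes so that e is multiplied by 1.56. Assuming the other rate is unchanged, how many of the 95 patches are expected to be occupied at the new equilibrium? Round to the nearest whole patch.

Observed p* = 71/95 = 0.74737.
Balance m(1−p*) = e·p* gives m = e·p*/(1−p*) = 0.168×0.74737/0.25263 = 0.49700.
New p* = m/(m+e) = 0.49700/(0.49700+0.26208) = 0.65474.
Expected occupied = 95 × 0.65474 = 62.20 ≈ 62.

62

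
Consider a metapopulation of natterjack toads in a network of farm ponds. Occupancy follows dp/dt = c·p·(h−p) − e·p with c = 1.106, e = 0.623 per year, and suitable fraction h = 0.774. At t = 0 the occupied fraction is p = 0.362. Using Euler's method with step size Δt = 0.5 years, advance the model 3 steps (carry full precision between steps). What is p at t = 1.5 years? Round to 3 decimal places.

0.293

Update rule: p ← p + [c·p·(h−p) − e·p]·Δt with Δt = 0.5.
p: 0.36200 → 0.33171  (Δp = -0.03029)
p: 0.33171 → 0.30952  (Δp = -0.02220)
p: 0.30952 → 0.29260  (Δp = -0.01691)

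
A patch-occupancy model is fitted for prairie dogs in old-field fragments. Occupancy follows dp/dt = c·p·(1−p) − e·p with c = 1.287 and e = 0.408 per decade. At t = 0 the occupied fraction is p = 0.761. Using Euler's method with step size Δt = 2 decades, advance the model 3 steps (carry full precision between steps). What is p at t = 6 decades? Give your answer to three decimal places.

Update rule: p ← p + [c·p·(1−p) − e·p]·Δt with Δt = 2.
t = 2: p = 0.76100 + (-0.15282) = 0.60818
t = 4: p = 0.60818 + (+0.11710) = 0.72528
t = 6: p = 0.72528 + (-0.07896) = 0.64632

0.646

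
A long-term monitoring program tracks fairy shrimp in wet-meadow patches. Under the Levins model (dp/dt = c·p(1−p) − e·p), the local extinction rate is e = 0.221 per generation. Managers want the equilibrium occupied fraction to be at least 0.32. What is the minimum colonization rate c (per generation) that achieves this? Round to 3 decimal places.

p* = 1 − e/c ≥ 0.32 requires e/c ≤ 0.6800, i.e. c ≥ e/0.6800.
c_min = 0.221/0.6800 = 0.3250.

0.325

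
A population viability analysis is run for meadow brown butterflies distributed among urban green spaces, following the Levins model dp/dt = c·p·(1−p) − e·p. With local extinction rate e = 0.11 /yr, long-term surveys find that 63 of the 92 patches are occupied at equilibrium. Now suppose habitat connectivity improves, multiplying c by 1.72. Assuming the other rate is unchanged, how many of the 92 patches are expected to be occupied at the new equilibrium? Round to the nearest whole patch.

Observed p* = 63/92 = 0.68478.
Balance c(1−p*) = e gives c = e/(1 − 0.68478) = 0.11/0.31522 = 0.34896.
New p* = 1 − e/c = 1 − 0.11000/0.60021 = 0.81673.
Expected occupied = 92 × 0.81673 = 75.14 ≈ 75.

75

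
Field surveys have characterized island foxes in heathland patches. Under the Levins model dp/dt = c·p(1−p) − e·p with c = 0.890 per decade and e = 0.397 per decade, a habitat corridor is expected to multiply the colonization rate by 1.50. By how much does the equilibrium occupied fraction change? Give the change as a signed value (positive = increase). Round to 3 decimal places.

0.149

Before: p* = 1 − 0.397/0.890 = 0.5539.
After the change, c = 1.335, e = 0.397, so p* = 1 − 0.397/1.335 = 0.7026.
Δp* = 0.7026 − 0.5539 = +0.1487.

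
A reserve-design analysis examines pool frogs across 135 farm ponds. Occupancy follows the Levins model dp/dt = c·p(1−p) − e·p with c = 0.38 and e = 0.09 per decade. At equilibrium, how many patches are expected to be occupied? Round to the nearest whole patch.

103

p* = 1 − e/c = 1 − 0.09/0.38 = 0.7632.
Expected occupied patches = N × p* = 135 × 0.7632 = 103.03 ≈ 103.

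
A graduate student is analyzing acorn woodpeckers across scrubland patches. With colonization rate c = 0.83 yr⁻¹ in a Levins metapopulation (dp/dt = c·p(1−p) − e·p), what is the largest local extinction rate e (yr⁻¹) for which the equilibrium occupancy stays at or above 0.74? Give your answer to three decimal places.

0.216

1 − e/c ≥ 0.74 ⇒ e ≤ c(1 − 0.74) = 0.83 × 0.2600.
e_max = 0.2158.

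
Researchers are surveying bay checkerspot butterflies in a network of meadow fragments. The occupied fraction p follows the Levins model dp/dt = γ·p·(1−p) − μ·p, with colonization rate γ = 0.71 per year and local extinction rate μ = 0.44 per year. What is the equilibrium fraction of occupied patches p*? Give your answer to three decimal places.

Setting dp/dt = 0 and dividing through by p* gives γ·(1−p*) = μ.
So p* = 1 − μ/γ = 1 − 0.44/0.71 = 1 − 0.6197 = 0.3803.

0.380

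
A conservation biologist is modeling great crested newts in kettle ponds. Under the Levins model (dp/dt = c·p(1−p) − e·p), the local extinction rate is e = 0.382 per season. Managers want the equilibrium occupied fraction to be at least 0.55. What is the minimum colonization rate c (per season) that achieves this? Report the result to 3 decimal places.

0.849

p* = 1 − e/c ≥ 0.55 requires e/c ≤ 0.4500, i.e. c ≥ e/0.4500.
c_min = 0.382/0.4500 = 0.8489.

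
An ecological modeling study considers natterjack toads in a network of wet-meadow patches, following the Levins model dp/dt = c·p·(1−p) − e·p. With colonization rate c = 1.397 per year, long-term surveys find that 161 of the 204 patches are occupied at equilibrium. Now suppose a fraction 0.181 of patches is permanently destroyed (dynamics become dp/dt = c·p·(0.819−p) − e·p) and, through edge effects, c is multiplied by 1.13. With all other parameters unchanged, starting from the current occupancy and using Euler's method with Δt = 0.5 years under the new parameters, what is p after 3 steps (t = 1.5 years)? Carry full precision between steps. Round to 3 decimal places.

Observed p* = 161/204 = 0.78922.
Balance c(1−p*) = e gives e = 1.397×(1 − 0.78922) = 0.29447.
Starting from p₀ = 0.78922; update p ← p + (dp/dt)·Δt with the new parameters.
  1  |  dp/dt·Δt = -0.097645  |  p_1 = 0.691571
  2  |  dp/dt·Δt = -0.032263  |  p_2 = 0.659307
  3  |  dp/dt·Δt = -0.013969  |  p_3 = 0.645339

0.645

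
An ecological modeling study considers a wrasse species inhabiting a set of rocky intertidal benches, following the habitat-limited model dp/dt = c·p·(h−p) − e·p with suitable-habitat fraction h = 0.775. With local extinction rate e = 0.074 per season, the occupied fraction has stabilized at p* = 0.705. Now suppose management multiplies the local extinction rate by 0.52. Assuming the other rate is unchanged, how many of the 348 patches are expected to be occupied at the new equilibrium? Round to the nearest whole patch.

Balance c(h−p*) = e gives c = e/(0.775 − 0.70500) = 0.074/0.07000 = 1.05714.
New p* = 0.775 − e/c = 0.775 − 0.03848/1.05714 = 0.73860.
Expected occupied = 348 × 0.73860 = 257.03 ≈ 257.

257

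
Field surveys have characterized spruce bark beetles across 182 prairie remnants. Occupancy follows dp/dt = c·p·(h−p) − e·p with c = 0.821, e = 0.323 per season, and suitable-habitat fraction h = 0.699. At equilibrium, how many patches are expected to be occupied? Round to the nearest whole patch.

56

p* = h − e/c = 0.699 − 0.3934 = 0.3056.
Expected occupied patches = N × p* = 182 × 0.3056 = 55.62 ≈ 56.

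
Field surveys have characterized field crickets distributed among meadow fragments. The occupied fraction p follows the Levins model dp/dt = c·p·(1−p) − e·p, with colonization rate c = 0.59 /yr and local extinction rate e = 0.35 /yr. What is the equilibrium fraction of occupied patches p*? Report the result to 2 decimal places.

At equilibrium, colonization balances extinction: c·p*·(1−p*) = e·p*.
So p* = 1 − e/c = 1 − 0.35/0.59 = 1 − 0.5932 = 0.4068.

0.41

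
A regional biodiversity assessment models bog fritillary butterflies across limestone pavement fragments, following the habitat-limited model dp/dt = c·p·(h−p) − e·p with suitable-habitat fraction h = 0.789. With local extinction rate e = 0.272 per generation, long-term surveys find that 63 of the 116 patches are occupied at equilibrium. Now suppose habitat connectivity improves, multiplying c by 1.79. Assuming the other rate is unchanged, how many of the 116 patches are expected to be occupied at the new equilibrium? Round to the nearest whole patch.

76

Observed p* = 63/116 = 0.54310.
Balance c(h−p*) = e gives c = e/(0.789 − 0.54310) = 0.272/0.24590 = 1.10614.
New p* = 0.789 − e/c = 0.789 − 0.27200/1.97999 = 0.65163.
Expected occupied = 116 × 0.65163 = 75.59 ≈ 76.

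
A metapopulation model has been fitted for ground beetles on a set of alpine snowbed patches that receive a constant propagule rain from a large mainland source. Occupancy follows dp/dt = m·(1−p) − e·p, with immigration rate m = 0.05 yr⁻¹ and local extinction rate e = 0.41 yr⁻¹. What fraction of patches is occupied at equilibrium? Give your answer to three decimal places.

0.109

At equilibrium the propagule rain into empty patches balances local extinction: m(1−p*) = e·p*.
p* = m/(m+e) = 0.05/(0.05+0.41) = 0.05/0.4600 = 0.1087.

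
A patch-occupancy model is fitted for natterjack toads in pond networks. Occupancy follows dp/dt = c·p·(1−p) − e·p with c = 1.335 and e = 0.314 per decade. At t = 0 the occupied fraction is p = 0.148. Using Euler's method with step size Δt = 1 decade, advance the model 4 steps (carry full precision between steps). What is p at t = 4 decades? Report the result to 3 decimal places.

0.746

Update rule: p ← p + [c·p·(1−p) − e·p]·Δt with Δt = 1.
t = 1: p = 0.14800 + (+0.12187) = 0.26987
t = 2: p = 0.26987 + (+0.17831) = 0.44817
t = 3: p = 0.44817 + (+0.18944) = 0.63761
t = 4: p = 0.63761 + (+0.10826) = 0.74587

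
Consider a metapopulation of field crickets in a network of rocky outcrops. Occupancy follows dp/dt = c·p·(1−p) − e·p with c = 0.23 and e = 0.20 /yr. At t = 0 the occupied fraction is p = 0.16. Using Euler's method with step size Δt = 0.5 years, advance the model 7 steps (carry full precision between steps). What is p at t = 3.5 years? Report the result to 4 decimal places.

0.1564

Update rule: p ← p + [c·p·(1−p) − e·p]·Δt with Δt = 0.5.
p: 0.16000 → 0.15946  (Δp = -0.00054)
p: 0.15946 → 0.15892  (Δp = -0.00053)
p: 0.15892 → 0.15840  (Δp = -0.00052)
p: 0.15840 → 0.15789  (Δp = -0.00051)
p: 0.15789 → 0.15740  (Δp = -0.00050)
p: 0.15740 → 0.15691  (Δp = -0.00049)
p: 0.15691 → 0.15643  (Δp = -0.00048)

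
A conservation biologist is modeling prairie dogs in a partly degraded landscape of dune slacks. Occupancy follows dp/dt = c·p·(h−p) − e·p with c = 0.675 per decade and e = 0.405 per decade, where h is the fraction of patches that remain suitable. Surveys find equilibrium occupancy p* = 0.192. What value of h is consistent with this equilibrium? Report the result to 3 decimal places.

0.792

At equilibrium c(h−p*) = e, so h = p* + e/c.
h = 0.192 + 0.405/0.675 = 0.192 + 0.6000 = 0.7920.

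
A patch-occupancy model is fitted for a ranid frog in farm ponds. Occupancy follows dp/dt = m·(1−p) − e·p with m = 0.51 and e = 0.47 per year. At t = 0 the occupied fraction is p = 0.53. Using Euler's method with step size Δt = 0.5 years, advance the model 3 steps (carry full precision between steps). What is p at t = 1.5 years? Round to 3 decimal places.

Update rule: p ← p + [m·(1−p) − e·p]·Δt with Δt = 0.5.
t = 0.5: p = 0.53000 + (-0.00470) = 0.52530
t = 1: p = 0.52530 + (-0.00240) = 0.52290
t = 1.5: p = 0.52290 + (-0.00122) = 0.52168

0.522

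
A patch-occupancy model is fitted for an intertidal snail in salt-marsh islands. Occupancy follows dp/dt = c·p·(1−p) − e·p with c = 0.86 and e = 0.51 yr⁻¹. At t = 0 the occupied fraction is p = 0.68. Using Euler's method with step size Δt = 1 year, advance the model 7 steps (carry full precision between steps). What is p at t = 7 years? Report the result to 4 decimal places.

0.4129

Update rule: p ← p + [c·p·(1−p) − e·p]·Δt with Δt = 1.
  1  |  dp/dt·Δt = -0.159664  |  p_1 = 0.520336
  2  |  dp/dt·Δt = -0.050727  |  p_2 = 0.469609
  3  |  dp/dt·Δt = -0.025295  |  p_3 = 0.444314
  4  |  dp/dt·Δt = -0.014267  |  p_4 = 0.430047
  5  |  dp/dt·Δt = -0.008532  |  p_5 = 0.421515
  6  |  dp/dt·Δt = -0.005270  |  p_6 = 0.416245
  7  |  dp/dt·Δt = -0.003318  |  p_7 = 0.412927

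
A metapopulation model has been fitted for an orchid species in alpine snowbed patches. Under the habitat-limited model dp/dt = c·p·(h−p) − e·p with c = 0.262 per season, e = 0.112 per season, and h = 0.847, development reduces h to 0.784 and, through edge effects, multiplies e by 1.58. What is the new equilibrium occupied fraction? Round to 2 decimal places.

Before: p* = h − e/c = 0.847 − 0.112/0.262 = 0.847 − 0.4275 = 0.4195.
After: c = 0.262, e = 0.17696, h = 0.784; p* = 0.784 − 0.17696/0.262 = 0.1086.

0.11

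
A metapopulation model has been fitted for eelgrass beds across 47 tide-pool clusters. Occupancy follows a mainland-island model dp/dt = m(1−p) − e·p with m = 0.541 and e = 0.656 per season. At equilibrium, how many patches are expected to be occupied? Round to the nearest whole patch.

p* = m/(m+e) = 0.541/1.1970 = 0.4520.
Expected occupied patches = N × p* = 47 × 0.4520 = 21.24 ≈ 21.

21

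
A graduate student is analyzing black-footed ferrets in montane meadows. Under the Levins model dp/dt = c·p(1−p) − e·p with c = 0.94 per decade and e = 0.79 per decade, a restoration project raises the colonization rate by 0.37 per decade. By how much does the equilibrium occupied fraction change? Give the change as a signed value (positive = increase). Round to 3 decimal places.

0.237

Before: p* = 1 − 0.79/0.94 = 0.1596.
After the change, c = 1.31, e = 0.79, so p* = 1 − 0.79/1.31 = 0.3969.
Δp* = 0.3969 − 0.1596 = +0.2374.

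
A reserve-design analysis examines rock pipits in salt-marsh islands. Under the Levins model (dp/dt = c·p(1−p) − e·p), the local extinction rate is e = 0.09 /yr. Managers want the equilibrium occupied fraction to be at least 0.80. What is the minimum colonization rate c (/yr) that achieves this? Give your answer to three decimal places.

p* = 1 − e/c ≥ 0.80 requires e/c ≤ 0.2000, i.e. c ≥ e/0.2000.
c_min = 0.09/0.2000 = 0.4500.

0.450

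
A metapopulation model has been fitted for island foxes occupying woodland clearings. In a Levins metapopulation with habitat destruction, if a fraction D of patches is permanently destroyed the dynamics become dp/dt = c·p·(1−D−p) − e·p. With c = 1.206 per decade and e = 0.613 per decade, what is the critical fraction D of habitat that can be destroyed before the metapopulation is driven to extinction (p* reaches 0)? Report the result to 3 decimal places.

The nontrivial equilibrium is p* = (1−D) − e/c; extinction occurs when this hits zero.
So D_crit = 1 − e/c = 1 − 0.613/1.206 = 1 − 0.5083 = 0.4917.
Note this equals the original equilibrium occupancy — the Levins extinction-debt result.

0.492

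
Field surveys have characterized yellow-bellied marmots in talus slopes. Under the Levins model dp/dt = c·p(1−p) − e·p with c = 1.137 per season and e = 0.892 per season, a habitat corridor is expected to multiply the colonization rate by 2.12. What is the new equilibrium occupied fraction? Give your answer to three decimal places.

0.630

Before: p* = 1 − 0.892/1.137 = 0.2155.
After the change, c = 2.41044, e = 0.892, so p* = 1 − 0.892/2.41044 = 0.6299.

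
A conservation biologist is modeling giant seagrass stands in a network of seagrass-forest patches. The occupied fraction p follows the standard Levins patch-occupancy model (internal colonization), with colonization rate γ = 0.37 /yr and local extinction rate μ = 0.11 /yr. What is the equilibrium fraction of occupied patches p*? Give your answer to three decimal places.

At equilibrium, colonization balances extinction: γ·p*·(1−p*) = μ·p*.
So p* = 1 − μ/γ = 1 − 0.11/0.37 = 1 − 0.2973 = 0.7027.

0.703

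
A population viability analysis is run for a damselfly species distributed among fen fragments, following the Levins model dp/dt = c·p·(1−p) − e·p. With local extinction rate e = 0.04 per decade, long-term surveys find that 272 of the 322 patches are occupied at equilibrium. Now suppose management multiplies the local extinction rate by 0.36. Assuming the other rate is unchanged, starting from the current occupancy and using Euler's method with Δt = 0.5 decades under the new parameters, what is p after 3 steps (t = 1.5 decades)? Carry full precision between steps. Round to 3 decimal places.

0.874

Observed p* = 272/322 = 0.84472.
Balance c(1−p*) = e gives c = e/(1 − 0.84472) = 0.04/0.15528 = 0.25760.
Starting from p₀ = 0.84472; update p ← p + (dp/dt)·Δt with the new parameters.
t = 0.5: p = 0.84472 + (+0.01081) = 0.85553
t = 1: p = 0.85553 + (+0.00976) = 0.86529
t = 1.5: p = 0.86529 + (+0.00878) = 0.87408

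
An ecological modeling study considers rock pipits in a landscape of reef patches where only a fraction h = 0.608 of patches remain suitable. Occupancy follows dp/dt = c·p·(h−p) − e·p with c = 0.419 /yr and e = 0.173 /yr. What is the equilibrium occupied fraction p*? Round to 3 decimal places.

0.195

Setting dp/dt = 0 and dividing by p* gives c·(h−p*) = e.
So p* = h − e/c = 0.608 − 0.173/0.419 = 0.608 − 0.4129 = 0.1951.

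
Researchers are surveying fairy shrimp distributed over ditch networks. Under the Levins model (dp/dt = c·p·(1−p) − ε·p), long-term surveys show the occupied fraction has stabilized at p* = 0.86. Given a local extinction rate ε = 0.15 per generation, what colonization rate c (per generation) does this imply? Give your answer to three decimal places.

1.071

At equilibrium c(1−p*) = ε, so c = ε/(1−p*).
c = 0.15/(1 − 0.86) = 0.15/0.1400 = 1.0714.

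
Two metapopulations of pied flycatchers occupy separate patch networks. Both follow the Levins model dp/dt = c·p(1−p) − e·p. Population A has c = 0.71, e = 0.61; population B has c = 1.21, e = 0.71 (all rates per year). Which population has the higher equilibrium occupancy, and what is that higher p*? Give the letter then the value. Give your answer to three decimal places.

B, 0.413

A: p*_A = 1 − 0.61/0.71 = 0.1408.
B: p*_B = 1 − 0.71/1.21 = 0.4132.
B is higher at 0.4132.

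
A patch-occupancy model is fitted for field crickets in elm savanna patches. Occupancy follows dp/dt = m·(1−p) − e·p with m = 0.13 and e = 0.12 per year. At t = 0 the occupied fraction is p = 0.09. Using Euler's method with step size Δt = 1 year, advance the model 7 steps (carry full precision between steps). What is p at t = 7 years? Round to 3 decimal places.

Update rule: p ← p + [m·(1−p) − e·p]·Δt with Δt = 1.
p: 0.09000 → 0.19750  (Δp = +0.10750)
p: 0.19750 → 0.27813  (Δp = +0.08063)
p: 0.27813 → 0.33859  (Δp = +0.06047)
p: 0.33859 → 0.38395  (Δp = +0.04535)
p: 0.38395 → 0.41796  (Δp = +0.03401)
p: 0.41796 → 0.44347  (Δp = +0.02551)
p: 0.44347 → 0.46260  (Δp = +0.01913)

0.463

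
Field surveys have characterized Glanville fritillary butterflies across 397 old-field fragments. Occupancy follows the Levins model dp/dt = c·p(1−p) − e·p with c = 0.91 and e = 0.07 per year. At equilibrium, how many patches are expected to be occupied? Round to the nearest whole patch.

p* = 1 − e/c = 1 − 0.07/0.91 = 0.9231.
Expected occupied patches = N × p* = 397 × 0.9231 = 366.46 ≈ 366.

366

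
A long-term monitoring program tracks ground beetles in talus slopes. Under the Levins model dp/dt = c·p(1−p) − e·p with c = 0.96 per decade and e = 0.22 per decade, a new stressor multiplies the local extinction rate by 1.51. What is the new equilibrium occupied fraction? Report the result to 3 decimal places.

0.654

Before: p* = 1 − 0.22/0.96 = 0.7708.
After the change, c = 0.96, e = 0.3322, so p* = 1 − 0.3322/0.96 = 0.6540.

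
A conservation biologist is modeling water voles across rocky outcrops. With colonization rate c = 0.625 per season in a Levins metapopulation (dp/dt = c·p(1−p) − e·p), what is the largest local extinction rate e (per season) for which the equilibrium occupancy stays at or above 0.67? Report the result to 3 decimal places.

0.206

1 − e/c ≥ 0.67 ⇒ e ≤ c(1 − 0.67) = 0.625 × 0.3300.
e_max = 0.2062.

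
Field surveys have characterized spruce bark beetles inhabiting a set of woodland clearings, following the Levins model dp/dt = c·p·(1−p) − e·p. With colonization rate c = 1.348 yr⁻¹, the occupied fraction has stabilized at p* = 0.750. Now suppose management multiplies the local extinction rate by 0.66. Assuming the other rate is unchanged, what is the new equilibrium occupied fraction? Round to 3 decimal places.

Balance c(1−p*) = e gives e = 1.348×(1 − 0.75000) = 0.33700.
New p* = 1 − e/c = 1 − 0.22242/1.34800 = 0.83500.

0.835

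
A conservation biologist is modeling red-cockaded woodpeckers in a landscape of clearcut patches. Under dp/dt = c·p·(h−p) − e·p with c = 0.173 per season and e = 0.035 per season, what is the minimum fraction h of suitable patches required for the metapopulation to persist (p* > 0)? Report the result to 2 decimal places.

p* = h − e/c is positive only when h > e/c.
h_min = e/c = 0.035/0.173 = 0.2023.

0.20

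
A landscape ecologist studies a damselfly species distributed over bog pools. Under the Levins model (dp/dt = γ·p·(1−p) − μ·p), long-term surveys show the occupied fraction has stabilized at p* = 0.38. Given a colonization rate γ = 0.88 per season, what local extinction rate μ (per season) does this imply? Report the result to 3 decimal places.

0.546

At equilibrium γ(1−p*) = μ.
μ = 0.88 × (1 − 0.38) = 0.88 × 0.6200 = 0.5456.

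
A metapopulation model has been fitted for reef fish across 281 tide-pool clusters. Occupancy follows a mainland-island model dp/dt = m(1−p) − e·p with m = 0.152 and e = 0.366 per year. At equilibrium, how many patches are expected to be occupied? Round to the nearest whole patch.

82

p* = m/(m+e) = 0.152/0.5180 = 0.2934.
Expected occupied patches = N × p* = 281 × 0.2934 = 82.46 ≈ 82.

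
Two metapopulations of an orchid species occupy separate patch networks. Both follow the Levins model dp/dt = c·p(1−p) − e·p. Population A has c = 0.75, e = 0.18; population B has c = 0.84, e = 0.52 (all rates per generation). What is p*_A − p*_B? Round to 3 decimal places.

0.379

A: p*_A = 1 − 0.18/0.75 = 0.7600.
B: p*_B = 1 − 0.52/0.84 = 0.3810.
p*_A − p*_B = 0.7600 − 0.3810 = 0.3790.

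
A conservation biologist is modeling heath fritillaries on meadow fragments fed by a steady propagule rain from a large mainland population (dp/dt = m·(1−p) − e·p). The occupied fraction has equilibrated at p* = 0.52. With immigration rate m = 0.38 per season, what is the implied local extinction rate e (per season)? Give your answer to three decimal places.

At equilibrium m(1−p*) = e·p*, so e = m(1−p*)/p*.
e = 0.38 × 0.4800 / 0.52 = 0.3508.

0.351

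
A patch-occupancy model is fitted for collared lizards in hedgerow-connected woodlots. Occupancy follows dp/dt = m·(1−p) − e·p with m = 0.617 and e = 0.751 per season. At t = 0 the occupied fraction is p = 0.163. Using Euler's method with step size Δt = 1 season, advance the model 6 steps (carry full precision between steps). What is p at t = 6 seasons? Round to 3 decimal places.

0.450

Update rule: p ← p + [m·(1−p) − e·p]·Δt with Δt = 1.
  1  |  dp/dt·Δt = +0.394016  |  p_1 = 0.557016
  2  |  dp/dt·Δt = -0.144998  |  p_2 = 0.412018
  3  |  dp/dt·Δt = +0.053359  |  p_3 = 0.465377
  4  |  dp/dt·Δt = -0.019636  |  p_4 = 0.445741
  5  |  dp/dt·Δt = +0.007226  |  p_5 = 0.452967
  6  |  dp/dt·Δt = -0.002659  |  p_6 = 0.450308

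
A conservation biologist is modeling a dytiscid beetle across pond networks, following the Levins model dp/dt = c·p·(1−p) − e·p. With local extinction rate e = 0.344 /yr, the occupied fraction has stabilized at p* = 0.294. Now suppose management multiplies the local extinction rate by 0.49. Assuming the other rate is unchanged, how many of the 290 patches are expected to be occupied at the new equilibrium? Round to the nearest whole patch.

190

Balance c(1−p*) = e gives c = e/(1 − 0.29400) = 0.344/0.70600 = 0.48725.
New p* = 1 − e/c = 1 − 0.16856/0.48725 = 0.65406.
Expected occupied = 290 × 0.65406 = 189.68 ≈ 190.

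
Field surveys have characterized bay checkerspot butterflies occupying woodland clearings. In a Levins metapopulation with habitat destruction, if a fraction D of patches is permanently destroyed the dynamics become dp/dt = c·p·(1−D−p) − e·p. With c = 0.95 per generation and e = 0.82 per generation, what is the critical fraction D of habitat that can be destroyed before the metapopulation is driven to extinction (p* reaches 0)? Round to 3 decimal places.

0.137

The nontrivial equilibrium is p* = (1−D) − e/c; extinction occurs when this hits zero.
So D_crit = 1 − e/c = 1 − 0.82/0.95 = 1 − 0.8632 = 0.1368.
Note this equals the original equilibrium occupancy — the Levins extinction-debt result.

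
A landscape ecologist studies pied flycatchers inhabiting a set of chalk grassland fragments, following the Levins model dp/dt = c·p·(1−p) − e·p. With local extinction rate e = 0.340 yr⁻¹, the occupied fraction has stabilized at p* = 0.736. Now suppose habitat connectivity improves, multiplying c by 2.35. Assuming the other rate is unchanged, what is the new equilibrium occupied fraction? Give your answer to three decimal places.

Balance c(1−p*) = e gives c = e/(1 − 0.73600) = 0.340/0.26400 = 1.28788.
New p* = 1 − e/c = 1 − 0.34000/3.02652 = 0.88766.

0.888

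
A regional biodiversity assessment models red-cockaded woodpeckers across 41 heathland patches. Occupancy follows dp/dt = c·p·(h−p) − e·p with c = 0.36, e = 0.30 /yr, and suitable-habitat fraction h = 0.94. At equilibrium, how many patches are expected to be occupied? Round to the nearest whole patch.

4

p* = h − e/c = 0.94 − 0.8333 = 0.1067.
Expected occupied patches = N × p* = 41 × 0.1067 = 4.37 ≈ 4.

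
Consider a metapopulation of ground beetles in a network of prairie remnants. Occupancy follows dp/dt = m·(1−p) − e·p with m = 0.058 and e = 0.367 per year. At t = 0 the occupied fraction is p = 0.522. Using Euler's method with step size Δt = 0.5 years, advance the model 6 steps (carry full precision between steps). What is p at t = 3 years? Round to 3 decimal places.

0.228

Update rule: p ← p + [m·(1−p) − e·p]·Δt with Δt = 0.5.
step 1: Δp = -0.08192, p = 0.44007
step 2: Δp = -0.06452, p = 0.37556
step 3: Δp = -0.05081, p = 0.32475
step 4: Δp = -0.04001, p = 0.28474
step 5: Δp = -0.03151, p = 0.25323
step 6: Δp = -0.02481, p = 0.22842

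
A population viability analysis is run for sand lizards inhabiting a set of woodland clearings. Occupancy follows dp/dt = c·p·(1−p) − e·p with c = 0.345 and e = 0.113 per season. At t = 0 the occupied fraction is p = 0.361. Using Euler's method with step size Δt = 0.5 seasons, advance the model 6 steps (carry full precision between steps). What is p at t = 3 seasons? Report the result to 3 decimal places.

Update rule: p ← p + [c·p·(1−p) − e·p]·Δt with Δt = 0.5.
t = 0.5: p = 0.36100 + (+0.01940) = 0.38040
t = 1: p = 0.38040 + (+0.01916) = 0.39956
t = 1.5: p = 0.39956 + (+0.01881) = 0.41837
t = 2: p = 0.41837 + (+0.01834) = 0.43671
t = 2.5: p = 0.43671 + (+0.01776) = 0.45447
t = 3: p = 0.45447 + (+0.01709) = 0.47156

0.472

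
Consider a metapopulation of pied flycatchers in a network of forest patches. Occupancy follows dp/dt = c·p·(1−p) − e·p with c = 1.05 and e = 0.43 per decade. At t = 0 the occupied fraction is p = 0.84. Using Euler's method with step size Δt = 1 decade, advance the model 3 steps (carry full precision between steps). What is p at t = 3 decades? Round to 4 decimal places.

0.5943

Update rule: p ← p + [c·p·(1−p) − e·p]·Δt with Δt = 1.
  1  |  dp/dt·Δt = -0.220080  |  p_1 = 0.619920
  2  |  dp/dt·Δt = -0.019165  |  p_2 = 0.600755
  3  |  dp/dt·Δt = -0.006484  |  p_3 = 0.594271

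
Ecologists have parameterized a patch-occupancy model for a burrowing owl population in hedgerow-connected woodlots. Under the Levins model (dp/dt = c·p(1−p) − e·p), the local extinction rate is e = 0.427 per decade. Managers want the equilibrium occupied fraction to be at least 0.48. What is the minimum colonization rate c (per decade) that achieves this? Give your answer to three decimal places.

p* = 1 − e/c ≥ 0.48 requires e/c ≤ 0.5200, i.e. c ≥ e/0.5200.
c_min = 0.427/0.5200 = 0.8212.

0.821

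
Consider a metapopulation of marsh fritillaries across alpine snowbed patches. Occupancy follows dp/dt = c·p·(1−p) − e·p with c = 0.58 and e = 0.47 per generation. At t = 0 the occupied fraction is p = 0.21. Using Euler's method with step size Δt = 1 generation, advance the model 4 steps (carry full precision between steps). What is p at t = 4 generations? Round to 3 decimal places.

0.202

Update rule: p ← p + [c·p·(1−p) − e·p]·Δt with Δt = 1.
t = 1: p = 0.21000 + (-0.00248) = 0.20752
t = 2: p = 0.20752 + (-0.00215) = 0.20537
t = 3: p = 0.20537 + (-0.00187) = 0.20350
t = 4: p = 0.20350 + (-0.00163) = 0.20187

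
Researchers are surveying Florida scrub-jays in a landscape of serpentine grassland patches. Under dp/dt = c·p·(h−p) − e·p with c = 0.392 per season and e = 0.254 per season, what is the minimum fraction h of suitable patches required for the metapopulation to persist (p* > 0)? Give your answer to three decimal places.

0.648

p* = h − e/c is positive only when h > e/c.
h_min = e/c = 0.254/0.392 = 0.6480.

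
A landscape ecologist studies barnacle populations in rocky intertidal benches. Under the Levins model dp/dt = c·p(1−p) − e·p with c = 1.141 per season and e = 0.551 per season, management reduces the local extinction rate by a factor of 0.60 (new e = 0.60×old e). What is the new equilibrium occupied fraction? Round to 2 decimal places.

0.71

Before: p* = 1 − 0.551/1.141 = 0.5171.
After the change, c = 1.141, e = 0.3306, so p* = 1 − 0.3306/1.141 = 0.7103.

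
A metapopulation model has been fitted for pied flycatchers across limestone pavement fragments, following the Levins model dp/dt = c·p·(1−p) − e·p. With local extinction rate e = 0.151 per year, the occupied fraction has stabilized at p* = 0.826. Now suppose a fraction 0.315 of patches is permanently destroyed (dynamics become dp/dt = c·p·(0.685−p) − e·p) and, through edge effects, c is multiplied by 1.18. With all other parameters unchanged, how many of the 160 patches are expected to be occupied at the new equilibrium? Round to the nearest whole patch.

86

Balance c(1−p*) = e gives c = e/(1 − 0.82600) = 0.151/0.17400 = 0.86782.
New p* = 0.685 − e/c = 0.685 − 0.15100/1.02403 = 0.53754.
Expected occupied = 160 × 0.53754 = 86.01 ≈ 86.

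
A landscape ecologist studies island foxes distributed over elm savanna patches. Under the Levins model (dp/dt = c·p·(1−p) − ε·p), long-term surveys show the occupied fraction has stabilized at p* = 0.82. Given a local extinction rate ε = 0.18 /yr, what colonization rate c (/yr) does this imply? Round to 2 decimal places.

1.00

At equilibrium c(1−p*) = ε, so c = ε/(1−p*).
c = 0.18/(1 − 0.82) = 0.18/0.1800 = 1.0000.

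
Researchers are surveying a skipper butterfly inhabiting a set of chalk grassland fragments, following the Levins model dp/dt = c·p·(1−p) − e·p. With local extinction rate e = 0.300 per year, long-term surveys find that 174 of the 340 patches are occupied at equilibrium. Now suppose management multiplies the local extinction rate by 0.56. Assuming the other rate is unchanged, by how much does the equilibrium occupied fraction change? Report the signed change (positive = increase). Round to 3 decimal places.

Observed p* = 174/340 = 0.51176.
Balance c(1−p*) = e gives c = e/(1 − 0.51176) = 0.300/0.48824 = 0.61445.
New p* = 1 − e/c = 1 − 0.16800/0.61445 = 0.72658.
Δp* = 0.72658 − 0.51176 = +0.21482.

0.215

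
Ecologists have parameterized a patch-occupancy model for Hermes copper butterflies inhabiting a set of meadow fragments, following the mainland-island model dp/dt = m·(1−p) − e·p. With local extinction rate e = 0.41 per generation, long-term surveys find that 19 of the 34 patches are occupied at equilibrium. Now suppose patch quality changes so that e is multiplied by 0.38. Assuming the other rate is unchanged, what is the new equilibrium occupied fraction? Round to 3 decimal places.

Observed p* = 19/34 = 0.55882.
Balance m(1−p*) = e·p* gives m = e·p*/(1−p*) = 0.41×0.55882/0.44118 = 0.51933.
New p* = m/(m+e) = 0.51933/(0.51933+0.15580) = 0.76923.

0.769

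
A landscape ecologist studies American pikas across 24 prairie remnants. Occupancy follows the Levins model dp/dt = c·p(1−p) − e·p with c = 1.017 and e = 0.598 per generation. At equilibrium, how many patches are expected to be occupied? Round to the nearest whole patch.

10

p* = 1 − e/c = 1 − 0.598/1.017 = 0.4120.
Expected occupied patches = N × p* = 24 × 0.4120 = 9.89 ≈ 10.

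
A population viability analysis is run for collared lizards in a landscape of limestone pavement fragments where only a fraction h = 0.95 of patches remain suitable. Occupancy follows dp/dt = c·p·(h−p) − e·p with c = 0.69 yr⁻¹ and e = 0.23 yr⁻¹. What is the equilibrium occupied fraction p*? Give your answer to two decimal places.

0.62

Setting dp/dt = 0 and dividing by p* gives c·(h−p*) = e.
So p* = h − e/c = 0.95 − 0.23/0.69 = 0.95 − 0.3333 = 0.6167.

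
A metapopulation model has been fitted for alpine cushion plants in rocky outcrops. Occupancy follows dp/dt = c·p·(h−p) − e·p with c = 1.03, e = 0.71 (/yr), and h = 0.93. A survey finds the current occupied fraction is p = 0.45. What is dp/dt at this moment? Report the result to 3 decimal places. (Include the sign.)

Colonization term: c·p·(h−p) = 1.03×0.45×0.4800 = 0.22248.
Extinction term: e·p = 0.31950.
dp/dt = 0.22248 − 0.31950 = -0.09702.

-0.097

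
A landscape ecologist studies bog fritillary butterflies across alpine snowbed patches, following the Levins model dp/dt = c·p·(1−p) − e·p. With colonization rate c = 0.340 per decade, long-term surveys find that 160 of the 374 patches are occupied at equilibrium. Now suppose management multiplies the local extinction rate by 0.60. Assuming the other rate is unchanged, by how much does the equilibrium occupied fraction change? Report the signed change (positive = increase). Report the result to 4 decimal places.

0.2289

Observed p* = 160/374 = 0.42781.
Balance c(1−p*) = e gives e = 0.340×(1 − 0.42781) = 0.19454.
New p* = 1 − e/c = 1 − 0.11672/0.34000 = 0.65671.
Δp* = 0.65671 − 0.42781 = +0.22890.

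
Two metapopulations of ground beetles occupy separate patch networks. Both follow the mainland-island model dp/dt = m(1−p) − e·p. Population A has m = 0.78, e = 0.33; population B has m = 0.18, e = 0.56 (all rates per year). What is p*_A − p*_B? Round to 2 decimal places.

0.46

A: p*_A = m/(m+e) = 0.78/1.1100 = 0.7027.
B: p*_B = 0.18/0.7400 = 0.2432.
p*_A − p*_B = 0.7027 − 0.2432 = 0.4595.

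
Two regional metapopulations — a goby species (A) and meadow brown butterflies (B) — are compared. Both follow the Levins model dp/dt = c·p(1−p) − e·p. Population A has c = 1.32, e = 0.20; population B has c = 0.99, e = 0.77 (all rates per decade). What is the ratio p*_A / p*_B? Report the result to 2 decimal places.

3.82

A: p*_A = 1 − 0.20/1.32 = 0.8485.
B: p*_B = 1 − 0.77/0.99 = 0.2222.
p*_A / p*_B = 0.8485/0.2222 = 3.8182.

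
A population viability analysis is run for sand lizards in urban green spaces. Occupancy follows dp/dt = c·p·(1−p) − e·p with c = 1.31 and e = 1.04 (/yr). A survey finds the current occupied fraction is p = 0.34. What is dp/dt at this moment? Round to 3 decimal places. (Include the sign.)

Colonization term: c·p·(1−p) = 1.31×0.34×0.6600 = 0.29396.
Extinction term: e·p = 0.35360.
dp/dt = 0.29396 − 0.35360 = -0.05964.

-0.060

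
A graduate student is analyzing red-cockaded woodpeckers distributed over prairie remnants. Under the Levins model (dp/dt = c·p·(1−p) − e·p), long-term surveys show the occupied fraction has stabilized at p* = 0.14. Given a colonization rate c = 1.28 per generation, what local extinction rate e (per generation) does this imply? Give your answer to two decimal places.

At equilibrium c(1−p*) = e.
e = 1.28 × (1 − 0.14) = 1.28 × 0.8600 = 1.1008.

1.10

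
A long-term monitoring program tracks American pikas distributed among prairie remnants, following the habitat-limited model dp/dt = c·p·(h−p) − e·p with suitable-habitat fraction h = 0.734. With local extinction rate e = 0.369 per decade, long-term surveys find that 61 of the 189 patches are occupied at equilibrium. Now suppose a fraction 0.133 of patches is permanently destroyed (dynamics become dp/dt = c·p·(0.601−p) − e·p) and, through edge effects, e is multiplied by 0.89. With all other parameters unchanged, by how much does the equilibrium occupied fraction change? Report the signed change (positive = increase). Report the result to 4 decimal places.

Observed p* = 61/189 = 0.32275.
Balance c(h−p*) = e gives c = e/(0.734 − 0.32275) = 0.369/0.41125 = 0.89726.
New p* = 0.601 − e/c = 0.601 − 0.32841/0.89726 = 0.23499.
Δp* = 0.23499 − 0.32275 = -0.08776.

-0.0878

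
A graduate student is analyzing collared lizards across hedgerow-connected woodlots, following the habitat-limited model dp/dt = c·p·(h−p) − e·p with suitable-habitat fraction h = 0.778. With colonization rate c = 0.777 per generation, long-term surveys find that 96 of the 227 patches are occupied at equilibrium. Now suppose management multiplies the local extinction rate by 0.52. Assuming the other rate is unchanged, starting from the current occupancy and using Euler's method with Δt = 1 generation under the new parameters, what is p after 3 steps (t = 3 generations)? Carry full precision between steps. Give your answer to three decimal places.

0.551

Observed p* = 96/227 = 0.42291.
Balance c(h−p*) = e gives e = 0.777×(0.778 − 0.42291) = 0.27591.
Starting from p₀ = 0.42291; update p ← p + (dp/dt)·Δt with the new parameters.
p: 0.42291 → 0.47892  (Δp = +0.05601)
p: 0.47892 → 0.52150  (Δp = +0.04258)
p: 0.52150 → 0.55061  (Δp = +0.02912)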